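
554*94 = 52076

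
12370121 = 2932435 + 9437686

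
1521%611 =299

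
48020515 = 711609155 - 663588640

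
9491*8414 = 79857274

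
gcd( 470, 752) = 94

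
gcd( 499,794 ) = 1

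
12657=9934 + 2723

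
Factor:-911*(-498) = 2^1 * 3^1*83^1*911^1 = 453678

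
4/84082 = 2/42041  =  0.00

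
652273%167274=150451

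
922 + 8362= 9284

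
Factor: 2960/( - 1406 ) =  - 40/19= - 2^3*5^1*19^(  -  1)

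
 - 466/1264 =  - 1+ 399/632 = - 0.37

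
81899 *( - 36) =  -2948364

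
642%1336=642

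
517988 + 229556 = 747544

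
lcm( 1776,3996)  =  15984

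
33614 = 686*49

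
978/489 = 2  =  2.00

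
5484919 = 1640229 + 3844690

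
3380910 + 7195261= 10576171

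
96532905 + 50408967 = 146941872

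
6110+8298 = 14408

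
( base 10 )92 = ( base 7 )161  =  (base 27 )3b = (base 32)2S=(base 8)134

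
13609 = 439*31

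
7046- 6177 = 869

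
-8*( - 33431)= 267448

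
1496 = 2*748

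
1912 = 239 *8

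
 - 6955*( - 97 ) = 674635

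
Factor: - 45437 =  -7^1*6491^1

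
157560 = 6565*24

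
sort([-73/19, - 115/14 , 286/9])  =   [ - 115/14, - 73/19,286/9]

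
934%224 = 38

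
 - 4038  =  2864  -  6902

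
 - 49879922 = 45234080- 95114002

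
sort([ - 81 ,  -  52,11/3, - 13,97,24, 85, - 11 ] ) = [-81, - 52 , - 13, - 11, 11/3,24,85,97 ] 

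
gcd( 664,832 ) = 8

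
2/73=2/73 = 0.03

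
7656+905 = 8561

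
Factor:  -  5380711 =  - 7^1*211^1*3643^1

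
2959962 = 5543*534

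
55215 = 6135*9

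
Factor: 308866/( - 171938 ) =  - 397/221 = - 13^( - 1 )*17^( - 1)*397^1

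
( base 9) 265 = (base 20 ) b1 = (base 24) 95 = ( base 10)221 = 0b11011101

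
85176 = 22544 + 62632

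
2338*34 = 79492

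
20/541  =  20/541=0.04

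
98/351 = 98/351 =0.28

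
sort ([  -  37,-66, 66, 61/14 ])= [-66,-37, 61/14, 66] 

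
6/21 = 2/7 = 0.29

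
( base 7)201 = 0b1100011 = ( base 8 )143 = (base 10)99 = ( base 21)4F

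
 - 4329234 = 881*( - 4914 ) 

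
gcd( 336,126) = 42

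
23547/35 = 672+27/35 = 672.77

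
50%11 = 6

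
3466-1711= 1755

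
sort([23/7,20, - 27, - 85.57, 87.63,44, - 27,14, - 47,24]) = [ -85.57 , - 47,  -  27, - 27, 23/7, 14,20,  24, 44, 87.63 ] 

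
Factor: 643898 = 2^1*321949^1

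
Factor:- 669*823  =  -550587= - 3^1*223^1 * 823^1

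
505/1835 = 101/367 = 0.28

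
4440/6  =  740 = 740.00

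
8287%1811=1043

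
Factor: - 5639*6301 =-5639^1*  6301^1=   - 35531339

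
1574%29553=1574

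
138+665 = 803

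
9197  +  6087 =15284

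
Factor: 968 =2^3 * 11^2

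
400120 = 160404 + 239716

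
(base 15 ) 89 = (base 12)a9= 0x81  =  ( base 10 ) 129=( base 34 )3R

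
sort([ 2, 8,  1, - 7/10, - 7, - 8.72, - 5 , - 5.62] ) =[ - 8.72, - 7 , - 5.62, - 5,-7/10,  1,2, 8]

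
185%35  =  10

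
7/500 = 7/500 = 0.01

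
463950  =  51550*9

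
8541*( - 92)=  - 785772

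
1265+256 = 1521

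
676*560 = 378560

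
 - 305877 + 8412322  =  8106445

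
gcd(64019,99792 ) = 1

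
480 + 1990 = 2470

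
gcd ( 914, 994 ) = 2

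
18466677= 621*29737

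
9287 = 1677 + 7610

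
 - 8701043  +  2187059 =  - 6513984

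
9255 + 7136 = 16391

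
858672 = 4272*201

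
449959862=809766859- 359806997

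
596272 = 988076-391804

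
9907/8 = 9907/8 = 1238.38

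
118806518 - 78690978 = 40115540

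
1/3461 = 1/3461  =  0.00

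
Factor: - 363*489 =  - 3^2 * 11^2*163^1=-177507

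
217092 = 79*2748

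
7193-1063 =6130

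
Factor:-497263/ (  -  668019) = 3^ ( - 1 )*11^( - 1 )*13^1*29^1*31^( - 1 )*653^ ( - 1 )*1319^1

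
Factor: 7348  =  2^2*11^1 * 167^1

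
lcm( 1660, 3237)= 64740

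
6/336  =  1/56 = 0.02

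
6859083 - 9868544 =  - 3009461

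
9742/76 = 4871/38 = 128.18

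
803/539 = 1 + 24/49 = 1.49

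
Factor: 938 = 2^1 * 7^1 * 67^1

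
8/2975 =8/2975  =  0.00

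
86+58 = 144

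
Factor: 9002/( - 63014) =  - 7^( - 1 ) = - 1/7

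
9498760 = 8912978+585782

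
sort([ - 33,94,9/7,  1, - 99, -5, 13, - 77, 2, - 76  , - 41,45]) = [ - 99, - 77, - 76, - 41, - 33, - 5, 1 , 9/7, 2, 13, 45,94]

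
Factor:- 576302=-2^1*107^1*2693^1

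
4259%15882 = 4259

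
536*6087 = 3262632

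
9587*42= 402654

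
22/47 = 22/47 = 0.47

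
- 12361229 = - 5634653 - 6726576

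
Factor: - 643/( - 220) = 2^( - 2 )*5^( -1) *11^ ( - 1) *643^1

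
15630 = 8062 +7568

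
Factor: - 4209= -3^1*23^1*61^1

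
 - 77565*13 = - 1008345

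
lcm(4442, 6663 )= 13326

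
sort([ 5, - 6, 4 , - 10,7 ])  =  [ - 10,-6, 4,5, 7] 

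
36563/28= 36563/28 = 1305.82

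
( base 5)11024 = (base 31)OK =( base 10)764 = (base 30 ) pe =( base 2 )1011111100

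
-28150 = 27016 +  - 55166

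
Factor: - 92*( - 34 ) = 2^3*17^1*23^1 = 3128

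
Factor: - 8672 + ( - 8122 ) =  - 16794  =  -2^1*3^3*311^1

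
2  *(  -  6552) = - 13104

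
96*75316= 7230336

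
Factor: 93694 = 2^1 * 79^1 * 593^1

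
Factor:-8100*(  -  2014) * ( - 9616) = -2^7 * 3^4*5^2*19^1*53^1*601^1 =- 156869654400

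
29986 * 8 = 239888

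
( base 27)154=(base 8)1544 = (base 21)1K7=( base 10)868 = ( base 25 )19i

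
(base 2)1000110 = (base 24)2M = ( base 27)2g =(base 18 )3G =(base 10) 70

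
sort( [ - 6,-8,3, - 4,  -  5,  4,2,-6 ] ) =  [-8, - 6,-6, - 5,  -  4 , 2,3, 4]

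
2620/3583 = 2620/3583 = 0.73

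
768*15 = 11520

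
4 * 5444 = 21776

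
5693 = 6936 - 1243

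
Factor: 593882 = 2^1*296941^1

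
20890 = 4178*5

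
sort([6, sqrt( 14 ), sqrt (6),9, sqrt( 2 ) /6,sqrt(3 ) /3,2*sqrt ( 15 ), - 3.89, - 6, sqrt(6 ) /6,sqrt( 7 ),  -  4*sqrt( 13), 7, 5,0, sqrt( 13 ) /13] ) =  [  -  4 * sqrt( 13) , - 6,  -  3.89,0, sqrt(2 ) /6, sqrt( 13)/13, sqrt (6)/6 , sqrt(3 ) /3,sqrt(6),sqrt ( 7), sqrt( 14 ),5,6, 7, 2*sqrt( 15 ), 9]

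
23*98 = 2254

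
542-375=167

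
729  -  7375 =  - 6646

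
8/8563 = 8/8563= 0.00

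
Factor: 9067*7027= 7027^1*9067^1 = 63713809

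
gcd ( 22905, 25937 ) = 1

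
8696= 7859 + 837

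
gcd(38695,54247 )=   1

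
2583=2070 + 513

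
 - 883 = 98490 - 99373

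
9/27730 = 9/27730=0.00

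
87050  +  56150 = 143200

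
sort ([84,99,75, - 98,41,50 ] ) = [ - 98,41,50,75,84,  99]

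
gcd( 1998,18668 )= 2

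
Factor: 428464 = 2^4 *61^1* 439^1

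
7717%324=265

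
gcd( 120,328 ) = 8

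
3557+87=3644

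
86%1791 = 86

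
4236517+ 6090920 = 10327437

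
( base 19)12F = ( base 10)414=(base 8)636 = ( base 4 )12132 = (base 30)do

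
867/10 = 867/10 = 86.70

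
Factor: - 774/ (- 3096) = 2^( - 2 )  =  1/4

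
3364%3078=286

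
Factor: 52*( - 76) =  - 3952 = -2^4*13^1 * 19^1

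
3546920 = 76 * 46670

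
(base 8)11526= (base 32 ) 4qm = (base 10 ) 4950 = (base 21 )b4f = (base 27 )6l9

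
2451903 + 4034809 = 6486712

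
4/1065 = 4/1065 =0.00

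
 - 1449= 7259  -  8708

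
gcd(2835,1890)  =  945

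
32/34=16/17 = 0.94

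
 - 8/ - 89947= 8/89947 = 0.00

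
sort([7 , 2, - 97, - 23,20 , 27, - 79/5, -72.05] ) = [ - 97, - 72.05,  -  23, - 79/5, 2,7,20, 27 ] 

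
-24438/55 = -24438/55 = - 444.33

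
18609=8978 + 9631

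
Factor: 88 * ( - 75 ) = -6600  =  - 2^3*3^1*5^2*11^1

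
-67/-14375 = 67/14375 = 0.00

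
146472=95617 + 50855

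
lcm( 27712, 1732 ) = 27712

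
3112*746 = 2321552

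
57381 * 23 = 1319763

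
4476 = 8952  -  4476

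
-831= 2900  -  3731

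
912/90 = 10 + 2/15 = 10.13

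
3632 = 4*908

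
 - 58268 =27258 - 85526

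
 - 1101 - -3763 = 2662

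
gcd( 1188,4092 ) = 132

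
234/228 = 1 +1/38 = 1.03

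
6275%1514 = 219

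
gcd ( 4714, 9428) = 4714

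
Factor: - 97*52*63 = -317772=- 2^2 * 3^2*7^1 * 13^1*97^1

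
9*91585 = 824265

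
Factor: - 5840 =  - 2^4*5^1 * 73^1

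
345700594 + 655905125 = 1001605719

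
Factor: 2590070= 2^1*5^1*7^1*163^1*227^1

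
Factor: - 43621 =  - 181^1*241^1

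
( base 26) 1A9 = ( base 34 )rr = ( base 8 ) 1661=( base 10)945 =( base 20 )275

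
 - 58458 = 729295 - 787753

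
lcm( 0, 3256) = 0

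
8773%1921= 1089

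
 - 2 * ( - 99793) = 199586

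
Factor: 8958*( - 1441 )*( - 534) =6893127252 = 2^2*3^2 * 11^1*89^1*131^1*1493^1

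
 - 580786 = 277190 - 857976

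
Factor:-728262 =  - 2^1*3^2*40459^1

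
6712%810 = 232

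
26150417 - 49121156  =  -22970739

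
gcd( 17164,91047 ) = 1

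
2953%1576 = 1377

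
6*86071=516426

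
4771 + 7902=12673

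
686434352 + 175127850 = 861562202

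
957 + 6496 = 7453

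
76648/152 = 504 + 5/19 = 504.26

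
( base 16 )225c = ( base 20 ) 11jg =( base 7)34434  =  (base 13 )4008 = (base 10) 8796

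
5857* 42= 245994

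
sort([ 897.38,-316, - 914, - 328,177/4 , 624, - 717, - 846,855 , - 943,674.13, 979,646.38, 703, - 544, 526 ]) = [-943, - 914, -846, - 717, - 544, - 328, - 316,  177/4, 526, 624 , 646.38,  674.13,703,  855,897.38, 979]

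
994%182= 84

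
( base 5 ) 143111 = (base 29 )74S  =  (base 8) 13617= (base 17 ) 13ED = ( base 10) 6031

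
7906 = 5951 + 1955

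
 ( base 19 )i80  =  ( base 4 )1213322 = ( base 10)6650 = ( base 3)100010022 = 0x19FA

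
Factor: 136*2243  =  2^3*17^1 * 2243^1 = 305048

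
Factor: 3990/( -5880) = - 19/28 =-2^( - 2 )*7^( - 1 )*19^1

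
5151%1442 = 825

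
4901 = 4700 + 201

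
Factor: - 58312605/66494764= - 2^( - 2)*3^1*5^1*7^( - 2 )*13^2*101^( - 1)*3359^( - 1)*23003^1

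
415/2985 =83/597 = 0.14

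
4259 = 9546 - 5287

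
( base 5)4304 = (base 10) 579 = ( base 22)147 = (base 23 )124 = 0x243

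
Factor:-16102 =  - 2^1 * 83^1*97^1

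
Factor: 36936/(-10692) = - 38/11 = -2^1*11^( - 1)  *19^1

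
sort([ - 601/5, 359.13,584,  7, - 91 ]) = [  -  601/5, - 91,  7, 359.13, 584]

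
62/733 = 62/733= 0.08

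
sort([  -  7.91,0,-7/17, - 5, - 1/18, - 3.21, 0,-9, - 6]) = [  -  9, - 7.91, - 6, - 5,  -  3.21, - 7/17, - 1/18,0, 0] 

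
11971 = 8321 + 3650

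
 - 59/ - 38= 59/38 = 1.55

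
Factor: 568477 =7^1*13^1 * 6247^1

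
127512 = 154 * 828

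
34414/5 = 34414/5= 6882.80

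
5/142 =5/142 = 0.04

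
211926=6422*33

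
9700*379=3676300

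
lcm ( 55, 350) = 3850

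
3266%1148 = 970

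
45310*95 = 4304450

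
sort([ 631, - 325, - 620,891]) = [ - 620, - 325, 631,891 ] 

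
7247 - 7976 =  - 729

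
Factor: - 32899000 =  - 2^3*5^3*167^1*197^1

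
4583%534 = 311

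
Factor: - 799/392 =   -  2^( - 3)*7^( - 2)*17^1*47^1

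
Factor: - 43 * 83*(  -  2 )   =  7138 = 2^1*43^1 * 83^1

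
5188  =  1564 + 3624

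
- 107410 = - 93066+-14344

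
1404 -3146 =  - 1742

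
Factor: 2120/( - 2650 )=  - 4/5 = - 2^2*5^( - 1) 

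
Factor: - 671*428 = -2^2*11^1*61^1 * 107^1   =  - 287188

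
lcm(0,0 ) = 0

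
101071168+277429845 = 378501013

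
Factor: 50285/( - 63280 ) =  - 89/112 = - 2^( - 4 )*7^( - 1) * 89^1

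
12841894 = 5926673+6915221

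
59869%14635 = 1329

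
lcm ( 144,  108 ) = 432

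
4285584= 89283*48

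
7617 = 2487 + 5130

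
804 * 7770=6247080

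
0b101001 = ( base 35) 16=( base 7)56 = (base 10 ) 41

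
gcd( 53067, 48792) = 57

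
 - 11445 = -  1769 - 9676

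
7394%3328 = 738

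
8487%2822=21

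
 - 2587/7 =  - 2587/7 = - 369.57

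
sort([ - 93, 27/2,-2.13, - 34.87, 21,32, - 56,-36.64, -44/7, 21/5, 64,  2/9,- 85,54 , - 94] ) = [-94 ,-93,-85  ,-56,-36.64, - 34.87, - 44/7, - 2.13, 2/9, 21/5, 27/2 , 21, 32 , 54,64]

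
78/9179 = 78/9179 = 0.01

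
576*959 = 552384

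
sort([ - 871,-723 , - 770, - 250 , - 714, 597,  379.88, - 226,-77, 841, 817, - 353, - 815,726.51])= [-871, - 815, - 770, - 723,-714 , - 353 , - 250,-226, - 77, 379.88, 597 , 726.51, 817,841] 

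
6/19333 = 6/19333= 0.00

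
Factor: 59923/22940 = 2^( - 2) * 5^( - 1) * 37^(- 1 )*1933^1 = 1933/740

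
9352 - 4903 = 4449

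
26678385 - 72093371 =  - 45414986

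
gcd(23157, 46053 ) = 9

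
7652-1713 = 5939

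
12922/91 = 142 = 142.00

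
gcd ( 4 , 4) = 4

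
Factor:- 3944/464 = - 2^(  -  1)*17^1 =-17/2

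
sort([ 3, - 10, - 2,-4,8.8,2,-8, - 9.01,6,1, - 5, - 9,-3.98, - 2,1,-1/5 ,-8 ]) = [ -10,-9.01, -9, - 8, - 8, - 5,-4,-3.98,-2,-2,-1/5,1,1,2,3,  6,8.8] 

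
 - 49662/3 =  - 16554 = - 16554.00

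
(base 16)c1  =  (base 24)81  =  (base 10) 193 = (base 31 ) 67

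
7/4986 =7/4986 = 0.00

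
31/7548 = 31/7548 = 0.00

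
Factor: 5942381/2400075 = 3^( - 2)*5^( - 2 )*1483^1*4007^1 *10667^( - 1) 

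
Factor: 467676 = 2^2  *  3^2*11^1 * 1181^1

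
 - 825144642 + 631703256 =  - 193441386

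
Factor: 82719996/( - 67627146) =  - 2^1*19^1 * 281^(  -  1 )*461^1*787^1 * 40111^(- 1)= - 13786666/11271191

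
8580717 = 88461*97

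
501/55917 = 167/18639 = 0.01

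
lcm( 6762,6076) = 419244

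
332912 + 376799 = 709711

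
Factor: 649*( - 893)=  -579557=-  11^1*19^1 * 47^1*59^1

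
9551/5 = 1910 + 1/5= 1910.20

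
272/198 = 1 + 37/99  =  1.37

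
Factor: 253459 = 113^1*2243^1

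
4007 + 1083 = 5090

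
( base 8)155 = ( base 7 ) 214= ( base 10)109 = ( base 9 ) 131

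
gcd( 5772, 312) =156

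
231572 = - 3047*( -76)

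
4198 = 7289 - 3091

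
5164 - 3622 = 1542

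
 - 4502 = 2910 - 7412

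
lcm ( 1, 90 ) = 90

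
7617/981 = 2539/327  =  7.76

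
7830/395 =1566/79 = 19.82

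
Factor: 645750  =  2^1 *3^2*5^3*7^1*41^1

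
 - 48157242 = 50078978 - 98236220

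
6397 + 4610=11007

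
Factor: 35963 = 35963^1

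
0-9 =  - 9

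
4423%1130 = 1033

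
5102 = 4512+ 590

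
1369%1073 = 296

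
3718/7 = 3718/7 = 531.14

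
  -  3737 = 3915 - 7652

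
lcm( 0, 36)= 0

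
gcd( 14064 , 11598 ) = 6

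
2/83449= 2/83449 = 0.00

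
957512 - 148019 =809493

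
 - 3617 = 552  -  4169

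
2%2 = 0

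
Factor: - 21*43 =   -  3^1*7^1*43^1 = - 903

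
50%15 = 5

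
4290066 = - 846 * ( - 5071) 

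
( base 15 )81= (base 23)56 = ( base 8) 171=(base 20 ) 61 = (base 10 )121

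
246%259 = 246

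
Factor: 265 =5^1*53^1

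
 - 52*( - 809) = 42068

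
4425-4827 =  - 402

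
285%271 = 14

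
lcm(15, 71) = 1065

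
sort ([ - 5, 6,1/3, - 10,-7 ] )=[ - 10, - 7, - 5,  1/3,6]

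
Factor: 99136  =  2^6*1549^1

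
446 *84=37464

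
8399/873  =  8399/873 = 9.62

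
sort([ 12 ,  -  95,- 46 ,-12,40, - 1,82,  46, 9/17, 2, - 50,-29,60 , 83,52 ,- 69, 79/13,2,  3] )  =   [ - 95, - 69, - 50, - 46, - 29 , - 12 ,  -  1,9/17, 2, 2, 3,  79/13,12,40,  46,52, 60, 82, 83]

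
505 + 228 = 733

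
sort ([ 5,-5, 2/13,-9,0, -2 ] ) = [ - 9 ,  -  5,-2, 0,  2/13,5 ]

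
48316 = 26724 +21592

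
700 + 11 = 711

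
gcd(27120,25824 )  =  48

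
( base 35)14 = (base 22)1h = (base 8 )47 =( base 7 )54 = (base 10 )39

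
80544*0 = 0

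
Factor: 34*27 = 2^1*3^3*17^1 = 918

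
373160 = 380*982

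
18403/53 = 347 + 12/53 = 347.23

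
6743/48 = 6743/48 = 140.48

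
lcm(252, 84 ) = 252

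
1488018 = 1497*994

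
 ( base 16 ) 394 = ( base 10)916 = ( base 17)32F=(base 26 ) 196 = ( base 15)411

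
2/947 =2/947 = 0.00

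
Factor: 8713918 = 2^1*23^1 * 189433^1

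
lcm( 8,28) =56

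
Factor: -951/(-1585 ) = 3^1 * 5^ (-1 ) = 3/5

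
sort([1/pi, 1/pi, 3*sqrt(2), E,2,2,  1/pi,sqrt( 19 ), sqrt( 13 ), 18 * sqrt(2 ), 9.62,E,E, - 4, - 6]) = [ - 6, - 4, 1/pi,1/pi, 1/pi,2,2,  E,E, E,  sqrt ( 13),3*sqrt(2 ),  sqrt ( 19 ), 9.62,18* sqrt( 2 ) ] 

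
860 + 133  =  993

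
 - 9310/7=-1330 = -1330.00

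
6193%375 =193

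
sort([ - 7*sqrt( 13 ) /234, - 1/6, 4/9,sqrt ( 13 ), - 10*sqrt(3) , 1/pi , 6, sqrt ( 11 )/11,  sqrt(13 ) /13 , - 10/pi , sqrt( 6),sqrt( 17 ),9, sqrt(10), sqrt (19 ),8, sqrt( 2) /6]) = [ - 10*sqrt( 3 ), -10/pi, - 1/6, - 7*sqrt( 13)/234,sqrt( 2)/6,sqrt(13)/13, sqrt( 11)/11, 1/pi,4/9,  sqrt( 6),sqrt( 10), sqrt( 13 ), sqrt( 17 ), sqrt(19),6 , 8,  9 ] 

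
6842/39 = 6842/39 = 175.44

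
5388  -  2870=2518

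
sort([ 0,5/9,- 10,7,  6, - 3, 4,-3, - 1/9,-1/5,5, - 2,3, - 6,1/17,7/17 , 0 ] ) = [  -  10, - 6, - 3, - 3 ,-2, - 1/5, - 1/9, 0,0,1/17, 7/17,5/9,3,4, 5, 6, 7]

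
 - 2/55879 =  - 2/55879 = - 0.00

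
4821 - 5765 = - 944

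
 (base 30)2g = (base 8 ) 114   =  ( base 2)1001100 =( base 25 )31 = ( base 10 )76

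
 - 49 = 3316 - 3365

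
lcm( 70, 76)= 2660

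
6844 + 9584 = 16428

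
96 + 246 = 342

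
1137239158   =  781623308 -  - 355615850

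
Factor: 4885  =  5^1*977^1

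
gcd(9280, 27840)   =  9280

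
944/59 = 16 = 16.00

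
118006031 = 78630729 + 39375302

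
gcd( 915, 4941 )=183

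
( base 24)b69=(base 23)c63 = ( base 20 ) G49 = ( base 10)6489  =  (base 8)14531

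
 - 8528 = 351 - 8879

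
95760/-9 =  - 10640/1 = - 10640.00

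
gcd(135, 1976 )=1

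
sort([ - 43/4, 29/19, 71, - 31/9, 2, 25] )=[-43/4, - 31/9, 29/19, 2, 25, 71 ]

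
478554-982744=- 504190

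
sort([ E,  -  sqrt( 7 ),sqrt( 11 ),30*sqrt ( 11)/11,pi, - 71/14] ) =[-71/14,-sqrt(7), E,pi, sqrt( 11 ) , 30*sqrt( 11)/11] 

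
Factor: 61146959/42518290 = 2^( - 1)*5^ ( - 1)*19^1*3218261^1*4251829^( - 1)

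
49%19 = 11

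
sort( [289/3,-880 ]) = [ - 880, 289/3 ]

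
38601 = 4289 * 9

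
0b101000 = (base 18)24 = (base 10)40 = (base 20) 20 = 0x28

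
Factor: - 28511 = - 7^1*4073^1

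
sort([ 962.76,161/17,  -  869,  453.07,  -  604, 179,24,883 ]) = [ - 869, - 604, 161/17 , 24, 179, 453.07 , 883,962.76]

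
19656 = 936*21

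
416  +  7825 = 8241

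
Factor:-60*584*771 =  - 2^5*3^2*5^1*73^1 *257^1   =  - 27015840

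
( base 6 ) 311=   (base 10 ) 115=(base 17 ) 6d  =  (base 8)163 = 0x73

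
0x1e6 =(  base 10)486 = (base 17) 1BA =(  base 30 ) g6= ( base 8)746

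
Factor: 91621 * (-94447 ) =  - 91621^1*94447^1 =- 8653328587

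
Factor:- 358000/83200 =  - 2^( - 4 ) *5^1*13^( - 1) *179^1 = - 895/208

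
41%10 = 1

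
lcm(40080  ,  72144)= 360720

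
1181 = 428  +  753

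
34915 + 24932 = 59847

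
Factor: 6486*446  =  2892756  =  2^2*3^1 * 23^1*47^1 * 223^1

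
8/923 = 8/923 = 0.01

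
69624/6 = 11604= 11604.00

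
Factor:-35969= - 35969^1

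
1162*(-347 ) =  - 403214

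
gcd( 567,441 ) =63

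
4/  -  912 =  - 1+227/228 = - 0.00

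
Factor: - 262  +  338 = 76 =2^2*19^1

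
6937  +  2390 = 9327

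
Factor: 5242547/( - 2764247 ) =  - 41^1*127867^1*2764247^(- 1)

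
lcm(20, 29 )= 580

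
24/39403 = 24/39403= 0.00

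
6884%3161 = 562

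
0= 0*63140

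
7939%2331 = 946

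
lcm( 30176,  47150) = 754400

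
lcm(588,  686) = 4116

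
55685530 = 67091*830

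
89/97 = 89/97  =  0.92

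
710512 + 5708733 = 6419245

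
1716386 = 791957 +924429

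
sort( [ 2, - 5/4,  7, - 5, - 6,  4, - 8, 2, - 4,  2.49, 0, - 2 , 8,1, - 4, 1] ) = [  -  8, - 6, - 5, - 4, - 4, - 2, - 5/4, 0,1, 1, 2 , 2, 2.49,  4, 7,8 ]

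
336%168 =0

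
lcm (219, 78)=5694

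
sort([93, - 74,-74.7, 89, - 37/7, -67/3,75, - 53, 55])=[ -74.7 ,-74 ,-53,-67/3,-37/7,55, 75,89,93]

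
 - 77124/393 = -197  +  99/131 = -196.24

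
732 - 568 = 164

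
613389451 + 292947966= 906337417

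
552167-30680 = 521487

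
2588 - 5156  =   - 2568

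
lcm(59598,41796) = 3218292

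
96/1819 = 96/1819 = 0.05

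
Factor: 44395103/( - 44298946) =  - 2^( - 1)*1733^ ( - 1 )*2281^1*12781^( - 1)*19463^1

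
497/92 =497/92 = 5.40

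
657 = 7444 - 6787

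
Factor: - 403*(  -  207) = 3^2 *13^1*23^1* 31^1 = 83421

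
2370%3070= 2370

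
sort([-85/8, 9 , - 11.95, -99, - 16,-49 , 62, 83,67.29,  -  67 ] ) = [ - 99, - 67, - 49,  -  16, - 11.95, - 85/8 , 9, 62, 67.29,83 ]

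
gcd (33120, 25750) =10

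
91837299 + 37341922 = 129179221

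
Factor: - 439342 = -2^1*107^1*2053^1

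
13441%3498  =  2947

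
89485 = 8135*11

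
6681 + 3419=10100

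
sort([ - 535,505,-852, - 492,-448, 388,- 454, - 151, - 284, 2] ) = [ - 852, - 535, - 492,-454,- 448,-284,-151, 2, 388,505 ]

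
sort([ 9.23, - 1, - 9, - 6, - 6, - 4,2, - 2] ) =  [  -  9, - 6, - 6, - 4, - 2, - 1, 2,  9.23] 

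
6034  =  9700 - 3666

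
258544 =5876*44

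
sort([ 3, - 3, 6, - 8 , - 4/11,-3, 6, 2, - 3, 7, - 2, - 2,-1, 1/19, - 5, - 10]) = [ - 10, - 8 , - 5,- 3,  -  3, - 3, -2, - 2, - 1 , - 4/11,1/19,2,3 , 6,6,7 ] 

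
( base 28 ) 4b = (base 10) 123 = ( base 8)173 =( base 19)69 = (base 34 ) 3l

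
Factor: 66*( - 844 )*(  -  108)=6016032 = 2^5 *3^4*11^1*211^1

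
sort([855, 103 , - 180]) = [ - 180,103,855]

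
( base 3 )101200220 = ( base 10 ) 7800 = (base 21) HE9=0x1e78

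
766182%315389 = 135404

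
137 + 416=553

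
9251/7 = 1321+4/7 = 1321.57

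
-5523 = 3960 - 9483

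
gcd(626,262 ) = 2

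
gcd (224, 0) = 224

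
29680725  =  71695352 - 42014627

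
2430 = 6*405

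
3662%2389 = 1273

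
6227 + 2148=8375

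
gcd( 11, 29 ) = 1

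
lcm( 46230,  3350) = 231150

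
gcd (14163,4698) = 3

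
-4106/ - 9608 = 2053/4804 = 0.43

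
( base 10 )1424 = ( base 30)1he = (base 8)2620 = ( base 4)112100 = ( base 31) 1ET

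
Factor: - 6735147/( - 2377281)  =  37^1 *47^1*383^( - 1 )*1291^1*2069^( - 1)= 2245049/792427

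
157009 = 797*197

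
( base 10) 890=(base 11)73A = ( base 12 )622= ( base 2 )1101111010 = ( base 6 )4042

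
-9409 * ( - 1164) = 10952076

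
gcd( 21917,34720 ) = 217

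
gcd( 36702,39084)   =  6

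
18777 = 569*33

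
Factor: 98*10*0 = 0= 0^1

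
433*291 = 126003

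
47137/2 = 47137/2 = 23568.50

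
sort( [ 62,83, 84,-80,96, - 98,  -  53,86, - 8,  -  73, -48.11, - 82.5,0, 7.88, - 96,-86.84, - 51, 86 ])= [- 98, - 96, - 86.84, - 82.5, - 80 , - 73, - 53, - 51, - 48.11, - 8, 0,7.88, 62,83, 84, 86, 86 , 96] 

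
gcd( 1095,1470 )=15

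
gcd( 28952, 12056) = 88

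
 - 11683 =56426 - 68109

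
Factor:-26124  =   - 2^2*3^1 * 7^1* 311^1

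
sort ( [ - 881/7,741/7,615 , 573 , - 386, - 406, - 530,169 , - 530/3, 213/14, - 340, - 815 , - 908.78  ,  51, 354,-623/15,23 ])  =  [ - 908.78 , - 815, - 530 , - 406, - 386 , - 340, - 530/3 ,-881/7 , - 623/15, 213/14,23,  51,741/7,169, 354,573, 615 ] 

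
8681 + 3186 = 11867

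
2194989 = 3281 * 669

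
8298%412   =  58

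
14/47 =14/47 = 0.30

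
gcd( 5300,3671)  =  1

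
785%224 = 113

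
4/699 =4/699 = 0.01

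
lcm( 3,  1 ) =3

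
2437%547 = 249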